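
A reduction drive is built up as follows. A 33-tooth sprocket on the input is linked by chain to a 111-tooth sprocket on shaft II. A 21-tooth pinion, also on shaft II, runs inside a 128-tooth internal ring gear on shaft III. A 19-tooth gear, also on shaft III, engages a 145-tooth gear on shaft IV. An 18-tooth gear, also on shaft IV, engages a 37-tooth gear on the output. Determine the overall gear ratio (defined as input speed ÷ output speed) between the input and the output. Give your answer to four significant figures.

321.6

Each stage contributes driven/driver: chain 111/33 = 3.3636, internal gear 128/21 = 6.0952, gear mesh 145/19 = 7.6316, gear mesh 37/18 = 2.0556.
Overall: 3.3636 × 6.0952 × 7.6316 × 2.0556 = 321.62.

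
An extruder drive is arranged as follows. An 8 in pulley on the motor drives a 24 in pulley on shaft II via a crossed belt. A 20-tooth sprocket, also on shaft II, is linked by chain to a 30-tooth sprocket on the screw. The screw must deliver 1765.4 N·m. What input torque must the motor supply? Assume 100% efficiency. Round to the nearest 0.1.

Overall ratio R = 3 × 1.5 = 4.5.
Input torque = output torque / R = 1765.4 / 4.5 = 392.31 N·m.

392.3 N·m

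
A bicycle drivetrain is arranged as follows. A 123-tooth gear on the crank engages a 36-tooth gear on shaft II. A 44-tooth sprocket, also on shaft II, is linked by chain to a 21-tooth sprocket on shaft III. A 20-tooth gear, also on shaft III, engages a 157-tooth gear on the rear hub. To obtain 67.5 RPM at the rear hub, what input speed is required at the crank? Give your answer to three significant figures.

74.0 RPM

Overall ratio R = 0.29268 × 0.47727 × 7.85 = 1.0966.
Required input speed = output speed × R = 67.5 × 1.0966 = 74.018 RPM.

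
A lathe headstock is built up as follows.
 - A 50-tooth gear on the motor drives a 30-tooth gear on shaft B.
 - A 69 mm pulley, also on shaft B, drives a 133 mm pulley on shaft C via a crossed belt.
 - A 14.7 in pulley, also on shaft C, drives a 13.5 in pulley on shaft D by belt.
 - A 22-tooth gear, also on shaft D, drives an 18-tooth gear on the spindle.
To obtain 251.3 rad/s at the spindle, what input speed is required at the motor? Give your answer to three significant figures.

218 rad/s

Overall ratio R = 0.6 × 1.9275 × 0.91837 × 0.81818 = 0.869.
Required input speed = output speed × R = 251.3 × 0.869 = 218.38 rad/s.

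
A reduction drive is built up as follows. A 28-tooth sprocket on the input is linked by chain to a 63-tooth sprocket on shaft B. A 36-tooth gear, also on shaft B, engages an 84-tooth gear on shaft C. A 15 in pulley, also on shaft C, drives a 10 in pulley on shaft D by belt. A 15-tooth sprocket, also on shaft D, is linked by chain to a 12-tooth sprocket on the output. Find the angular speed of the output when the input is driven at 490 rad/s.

chain 63/28 = 2.25 → 490/2.25 = 217.78 rad/s
gear mesh 84/36 = 2.3333 → 217.78/2.3333 = 93.333 rad/s
belt 10/15 = 0.66667 → 93.333/0.66667 = 140 rad/s
chain 12/15 = 0.8 → 140/0.8 = 175 rad/s

175 rad/s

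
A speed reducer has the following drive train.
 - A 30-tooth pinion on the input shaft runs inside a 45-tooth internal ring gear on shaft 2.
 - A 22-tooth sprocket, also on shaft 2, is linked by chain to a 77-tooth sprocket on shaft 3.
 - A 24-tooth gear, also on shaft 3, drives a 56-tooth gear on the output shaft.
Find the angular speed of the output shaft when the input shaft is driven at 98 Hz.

8 Hz

the input shaft → shaft 2 (internal gear, 45/30): 98 ÷ 1.5 = 65.333 Hz
shaft 2 → shaft 3 (chain, 77/22): 65.333 ÷ 3.5 = 18.667 Hz
shaft 3 → the output shaft (gear mesh, 56/24): 18.667 ÷ 2.3333 = 8 Hz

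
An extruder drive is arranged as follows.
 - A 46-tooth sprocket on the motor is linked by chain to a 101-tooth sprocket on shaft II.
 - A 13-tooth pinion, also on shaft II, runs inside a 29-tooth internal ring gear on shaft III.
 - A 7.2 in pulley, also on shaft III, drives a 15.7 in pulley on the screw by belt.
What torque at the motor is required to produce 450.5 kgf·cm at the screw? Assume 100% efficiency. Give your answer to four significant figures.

42.18 kgf·cm

Overall ratio R = 2.1957 × 2.2308 × 2.1806 = 10.68.
Input torque = output torque / R = 450.5 / 10.68 = 42.18 kgf·cm.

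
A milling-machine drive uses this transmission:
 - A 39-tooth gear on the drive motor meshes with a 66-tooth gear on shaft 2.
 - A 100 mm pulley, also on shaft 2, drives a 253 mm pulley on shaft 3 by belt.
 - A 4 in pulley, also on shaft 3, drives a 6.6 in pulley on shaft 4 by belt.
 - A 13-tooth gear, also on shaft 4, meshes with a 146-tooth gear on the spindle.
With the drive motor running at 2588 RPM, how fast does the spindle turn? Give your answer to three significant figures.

32.6 RPM

gear mesh 66/39 = 1.6923 → 2588/1.6923 = 1529.3 RPM
belt 253/100 = 2.53 → 1529.3/2.53 = 604.46 RPM
belt 6.6/4 = 1.65 → 604.46/1.65 = 366.34 RPM
gear mesh 146/13 = 11.231 → 366.34/11.231 = 32.619 RPM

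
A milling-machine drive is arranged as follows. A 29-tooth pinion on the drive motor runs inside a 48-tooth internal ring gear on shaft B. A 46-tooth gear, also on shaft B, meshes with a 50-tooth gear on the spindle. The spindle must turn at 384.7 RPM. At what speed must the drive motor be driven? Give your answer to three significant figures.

692 RPM

Overall ratio R = 1.6552 × 1.087 = 1.7991.
Required input speed = output speed × R = 384.7 × 1.7991 = 692.11 RPM.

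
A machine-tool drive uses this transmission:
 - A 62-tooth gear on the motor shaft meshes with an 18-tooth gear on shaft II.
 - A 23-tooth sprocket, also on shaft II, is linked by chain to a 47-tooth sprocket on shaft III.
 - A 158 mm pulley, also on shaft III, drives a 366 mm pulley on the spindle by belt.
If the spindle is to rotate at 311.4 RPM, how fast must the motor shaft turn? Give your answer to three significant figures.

428 RPM

Overall ratio R = 0.29032 × 2.0435 × 2.3165 = 1.3743.
Required input speed = output speed × R = 311.4 × 1.3743 = 427.95 RPM.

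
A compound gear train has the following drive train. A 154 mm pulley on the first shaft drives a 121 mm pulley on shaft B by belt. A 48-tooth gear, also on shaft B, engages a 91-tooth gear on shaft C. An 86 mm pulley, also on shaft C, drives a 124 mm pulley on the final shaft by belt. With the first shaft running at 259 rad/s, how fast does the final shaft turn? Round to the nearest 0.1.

120.6 rad/s

belt 121/154 = 0.78571 → 259/0.78571 = 329.64 rad/s
gear mesh 91/48 = 1.8958 → 329.64/1.8958 = 173.87 rad/s
belt 124/86 = 1.4419 → 173.87/1.4419 = 120.59 rad/s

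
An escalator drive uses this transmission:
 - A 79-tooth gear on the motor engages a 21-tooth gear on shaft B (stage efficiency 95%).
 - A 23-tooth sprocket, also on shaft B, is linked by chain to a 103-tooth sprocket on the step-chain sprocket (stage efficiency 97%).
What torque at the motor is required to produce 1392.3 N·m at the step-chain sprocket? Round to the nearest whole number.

1269 N·m

Overall ratio R = 0.26582 × 4.4783 = 1.1904; overall efficiency η = 0.95 × 0.97 = 0.9215.
Input torque = output torque / (R × η) = 1392.3 / (1.1904 × 0.9215) = 1269.2 N·m.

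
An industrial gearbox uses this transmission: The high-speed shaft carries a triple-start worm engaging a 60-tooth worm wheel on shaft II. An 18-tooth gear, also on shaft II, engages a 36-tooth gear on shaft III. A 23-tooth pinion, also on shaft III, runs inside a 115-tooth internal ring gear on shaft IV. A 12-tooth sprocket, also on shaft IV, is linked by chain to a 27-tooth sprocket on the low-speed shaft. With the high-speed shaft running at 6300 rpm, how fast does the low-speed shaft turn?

worm 60/3 = 20 → 6300/20 = 315 rpm
gear mesh 36/18 = 2 → 315/2 = 157.5 rpm
internal gear 115/23 = 5 → 157.5/5 = 31.5 rpm
chain 27/12 = 2.25 → 31.5/2.25 = 14 rpm

14 rpm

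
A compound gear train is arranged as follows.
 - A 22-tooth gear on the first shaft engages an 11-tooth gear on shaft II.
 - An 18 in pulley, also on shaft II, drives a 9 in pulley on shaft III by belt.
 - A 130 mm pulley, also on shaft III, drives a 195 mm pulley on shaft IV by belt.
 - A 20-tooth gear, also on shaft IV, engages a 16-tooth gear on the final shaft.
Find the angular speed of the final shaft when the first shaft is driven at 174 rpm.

580 rpm

the first shaft → shaft II (gear mesh, 11/22): 174 ÷ 0.5 = 348 rpm
shaft II → shaft III (belt, 9/18): 348 ÷ 0.5 = 696 rpm
shaft III → shaft IV (belt, 195/130): 696 ÷ 1.5 = 464 rpm
shaft IV → the final shaft (gear mesh, 16/20): 464 ÷ 0.8 = 580 rpm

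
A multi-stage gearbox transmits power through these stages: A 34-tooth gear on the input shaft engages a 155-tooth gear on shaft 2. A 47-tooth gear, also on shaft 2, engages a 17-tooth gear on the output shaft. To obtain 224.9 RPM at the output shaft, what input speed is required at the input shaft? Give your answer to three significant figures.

371 RPM

Overall ratio R = 4.5588 × 0.3617 = 1.6489.
Required input speed = output speed × R = 224.9 × 1.6489 = 370.85 RPM.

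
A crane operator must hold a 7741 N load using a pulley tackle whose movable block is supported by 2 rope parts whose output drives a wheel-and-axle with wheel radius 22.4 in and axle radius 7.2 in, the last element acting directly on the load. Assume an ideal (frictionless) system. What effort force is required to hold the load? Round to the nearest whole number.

Block-and-tackle MA = number of supporting rope parts = 2.
Wheel-and-axle MA = R/r = 22.4/7.2 = 3.1111.
Combined ideal MA = 2 × 3.1111 = 6.2222.
Effort = load / MA = 7741 / 6.2222 = 1244.1 N.

1244 N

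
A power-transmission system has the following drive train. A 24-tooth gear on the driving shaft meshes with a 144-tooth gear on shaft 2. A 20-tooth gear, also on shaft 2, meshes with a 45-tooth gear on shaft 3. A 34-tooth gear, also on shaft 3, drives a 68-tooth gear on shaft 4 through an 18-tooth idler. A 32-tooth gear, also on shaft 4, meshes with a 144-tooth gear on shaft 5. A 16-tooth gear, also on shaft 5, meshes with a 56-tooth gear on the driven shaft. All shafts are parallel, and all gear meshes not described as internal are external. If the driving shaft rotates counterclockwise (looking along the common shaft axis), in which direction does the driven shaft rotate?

counterclockwise

the driving shaft → shaft 2: external mesh, 1 reversal → CW.
shaft 2 → shaft 3: external mesh, 1 reversal → CCW.
shaft 3 → shaft 4: driver → idler → driven is 2 external meshes, 2 reversals → CCW.
shaft 4 → shaft 5: external mesh, 1 reversal → CW.
shaft 5 → the driven shaft: external mesh, 1 reversal → CCW.
6 reversals in total — an even number — so the driven shaft turns the same way as the driving shaft.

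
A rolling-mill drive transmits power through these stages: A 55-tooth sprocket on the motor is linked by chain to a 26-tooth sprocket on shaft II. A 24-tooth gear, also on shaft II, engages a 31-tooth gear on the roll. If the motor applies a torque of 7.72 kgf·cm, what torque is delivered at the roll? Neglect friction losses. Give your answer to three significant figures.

After the chain (26/55): 7.72 × 0.47273 = 3.6495 kgf·cm
After the gear mesh (31/24): 3.6495 × 1.2917 = 4.7139 kgf·cm

4.71 kgf·cm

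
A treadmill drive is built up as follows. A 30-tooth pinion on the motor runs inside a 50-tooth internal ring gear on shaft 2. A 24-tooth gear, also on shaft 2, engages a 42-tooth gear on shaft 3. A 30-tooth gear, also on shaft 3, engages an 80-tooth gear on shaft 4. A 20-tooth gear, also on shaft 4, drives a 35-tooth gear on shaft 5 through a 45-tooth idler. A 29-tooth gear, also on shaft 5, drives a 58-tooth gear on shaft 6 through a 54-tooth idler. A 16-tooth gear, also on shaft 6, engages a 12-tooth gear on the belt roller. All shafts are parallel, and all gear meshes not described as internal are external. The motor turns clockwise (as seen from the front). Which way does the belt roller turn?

the motor → shaft 2: internal mesh, same direction → CW.
shaft 2 → shaft 3: external mesh, 1 reversal → CCW.
shaft 3 → shaft 4: external mesh, 1 reversal → CW.
shaft 4 → shaft 5: driver → idler → driven is 2 external meshes, 2 reversals → CW.
shaft 5 → shaft 6: driver → idler → driven is 2 external meshes, 2 reversals → CW.
shaft 6 → the belt roller: external mesh, 1 reversal → CCW.
7 reversals in total — an odd number — so the belt roller turns opposite to the motor.

counterclockwise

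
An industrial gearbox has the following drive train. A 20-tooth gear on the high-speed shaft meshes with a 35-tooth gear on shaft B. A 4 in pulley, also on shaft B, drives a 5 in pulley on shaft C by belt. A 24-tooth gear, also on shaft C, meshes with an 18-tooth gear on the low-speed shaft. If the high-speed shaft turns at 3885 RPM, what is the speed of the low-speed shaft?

the high-speed shaft → shaft B (gear mesh, 35/20): 3885 ÷ 1.75 = 2220 RPM
shaft B → shaft C (belt, 5/4): 2220 ÷ 1.25 = 1776 RPM
shaft C → the low-speed shaft (gear mesh, 18/24): 1776 ÷ 0.75 = 2368 RPM

2368 RPM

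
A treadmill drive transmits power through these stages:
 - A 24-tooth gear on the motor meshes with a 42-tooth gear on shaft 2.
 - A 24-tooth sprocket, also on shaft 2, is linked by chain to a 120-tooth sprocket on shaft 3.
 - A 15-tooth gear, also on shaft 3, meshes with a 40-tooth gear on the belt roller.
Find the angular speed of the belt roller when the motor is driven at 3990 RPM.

Gear mesh: ratio = 42/24 = 1.75, so shaft 2 turns at 3990 / 1.75 = 2280 RPM.
Chain: ratio = 120/24 = 5, so shaft 3 turns at 2280 / 5 = 456 RPM.
Gear mesh: ratio = 40/15 = 2.6667, so the belt roller turns at 456 / 2.6667 = 171 RPM.

171 RPM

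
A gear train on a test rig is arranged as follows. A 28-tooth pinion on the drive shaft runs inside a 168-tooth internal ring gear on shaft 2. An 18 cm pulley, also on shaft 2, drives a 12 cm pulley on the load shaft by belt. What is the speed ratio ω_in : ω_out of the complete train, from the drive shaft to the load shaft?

Each stage contributes driven/driver: internal gear 168/28 = 6, belt 12/18 = 0.66667.
Overall: 6 × 0.66667 = 4.

4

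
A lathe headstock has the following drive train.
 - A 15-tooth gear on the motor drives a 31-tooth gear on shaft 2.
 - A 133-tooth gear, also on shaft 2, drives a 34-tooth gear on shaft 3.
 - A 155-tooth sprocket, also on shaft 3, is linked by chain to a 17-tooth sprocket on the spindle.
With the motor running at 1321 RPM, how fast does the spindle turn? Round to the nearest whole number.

22798 RPM

the motor → shaft 2 (gear mesh, 31/15): 1321 ÷ 2.0667 = 639.19 RPM
shaft 2 → shaft 3 (gear mesh, 34/133): 639.19 ÷ 0.25564 = 2500.4 RPM
shaft 3 → the spindle (chain, 17/155): 2500.4 ÷ 0.10968 = 22798 RPM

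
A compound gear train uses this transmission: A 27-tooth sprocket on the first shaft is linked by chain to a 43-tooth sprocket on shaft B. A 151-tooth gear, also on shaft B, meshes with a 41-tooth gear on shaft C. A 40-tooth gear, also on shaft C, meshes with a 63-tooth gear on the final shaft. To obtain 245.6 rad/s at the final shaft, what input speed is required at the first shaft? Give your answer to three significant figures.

Overall ratio R = 1.5926 × 0.27152 × 1.575 = 0.68107.
Required input speed = output speed × R = 245.6 × 0.68107 = 167.27 rad/s.

167 rad/s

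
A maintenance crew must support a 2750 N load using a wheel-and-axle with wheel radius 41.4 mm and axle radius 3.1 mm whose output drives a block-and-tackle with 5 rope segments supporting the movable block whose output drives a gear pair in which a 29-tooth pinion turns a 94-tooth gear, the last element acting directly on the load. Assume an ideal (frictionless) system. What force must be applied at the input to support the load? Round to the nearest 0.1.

12.7 N

Wheel-and-axle MA = R/r = 41.4/3.1 = 13.355.
Block-and-tackle MA = number of supporting rope parts = 5.
Gear pair MA = 94/29 = 3.2414.
Combined ideal MA = 13.355 × 5 × 3.2414 = 216.44.
Effort = load / MA = 2750 / 216.44 = 12.706 N.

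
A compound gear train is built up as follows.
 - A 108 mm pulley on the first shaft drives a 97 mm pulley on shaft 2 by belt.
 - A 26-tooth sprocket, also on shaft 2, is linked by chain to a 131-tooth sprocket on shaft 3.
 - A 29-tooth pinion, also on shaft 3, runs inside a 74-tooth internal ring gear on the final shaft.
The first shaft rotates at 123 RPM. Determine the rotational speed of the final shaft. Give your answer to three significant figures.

10.7 RPM

the first shaft → shaft 2 (belt, 97/108): 123 ÷ 0.89815 = 136.95 RPM
shaft 2 → shaft 3 (chain, 131/26): 136.95 ÷ 5.0385 = 27.181 RPM
shaft 3 → the final shaft (internal gear, 74/29): 27.181 ÷ 2.5517 = 10.652 RPM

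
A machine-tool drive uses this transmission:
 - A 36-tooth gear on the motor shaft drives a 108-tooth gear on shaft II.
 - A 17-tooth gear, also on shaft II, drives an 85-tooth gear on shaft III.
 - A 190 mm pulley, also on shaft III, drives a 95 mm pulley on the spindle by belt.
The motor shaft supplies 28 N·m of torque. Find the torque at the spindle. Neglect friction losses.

210 N·m

gear mesh 108/36 = 3 → τ = 28·3 = 84 N·m
gear mesh 85/17 = 5 → τ = 84·5 = 420 N·m
belt 95/190 = 0.5 → τ = 420·0.5 = 210 N·m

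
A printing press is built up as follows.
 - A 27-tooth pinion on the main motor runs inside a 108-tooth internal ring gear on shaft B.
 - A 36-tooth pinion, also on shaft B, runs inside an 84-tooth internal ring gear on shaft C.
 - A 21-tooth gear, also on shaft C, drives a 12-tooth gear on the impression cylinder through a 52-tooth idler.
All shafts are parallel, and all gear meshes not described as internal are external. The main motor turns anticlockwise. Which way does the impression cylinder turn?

the main motor → shaft B: internal mesh, same direction → CCW.
shaft B → shaft C: internal mesh, same direction → CCW.
shaft C → the impression cylinder: driver → idler → driven is 2 external meshes, 2 reversals → CCW.
2 reversals in total — an even number — so the impression cylinder turns the same way as the main motor.

anticlockwise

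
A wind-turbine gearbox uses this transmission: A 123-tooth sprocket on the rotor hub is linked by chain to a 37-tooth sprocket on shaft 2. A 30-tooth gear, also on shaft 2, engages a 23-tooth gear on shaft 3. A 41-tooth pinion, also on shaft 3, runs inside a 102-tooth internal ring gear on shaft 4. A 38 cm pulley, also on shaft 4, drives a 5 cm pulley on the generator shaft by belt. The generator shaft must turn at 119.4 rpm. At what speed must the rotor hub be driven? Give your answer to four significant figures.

Overall ratio R = 0.30081 × 0.76667 × 2.4878 × 0.13158 = 0.075493.
Required input speed = output speed × R = 119.4 × 0.075493 = 9.0138 rpm.

9.014 rpm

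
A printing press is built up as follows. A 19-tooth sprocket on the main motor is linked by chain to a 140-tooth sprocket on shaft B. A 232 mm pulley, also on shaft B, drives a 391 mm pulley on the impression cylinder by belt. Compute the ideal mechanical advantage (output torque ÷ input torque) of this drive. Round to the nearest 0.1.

12.4

Each stage contributes driven/driver: chain 140/19 = 7.3684, belt 391/232 = 1.6853.
Overall: 7.3684 × 1.6853 = 12.418.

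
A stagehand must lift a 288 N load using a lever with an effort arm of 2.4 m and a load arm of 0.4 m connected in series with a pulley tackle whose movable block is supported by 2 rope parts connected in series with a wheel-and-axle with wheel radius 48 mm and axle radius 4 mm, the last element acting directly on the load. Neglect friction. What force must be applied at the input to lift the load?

Lever MA = effort arm / load arm = 2.4/0.4 = 6.
Block-and-tackle MA = number of supporting rope parts = 2.
Wheel-and-axle MA = R/r = 48/4 = 12.
Combined ideal MA = 6 × 2 × 12 = 144.
Effort = load / MA = 288 / 144 = 2 N.

2 N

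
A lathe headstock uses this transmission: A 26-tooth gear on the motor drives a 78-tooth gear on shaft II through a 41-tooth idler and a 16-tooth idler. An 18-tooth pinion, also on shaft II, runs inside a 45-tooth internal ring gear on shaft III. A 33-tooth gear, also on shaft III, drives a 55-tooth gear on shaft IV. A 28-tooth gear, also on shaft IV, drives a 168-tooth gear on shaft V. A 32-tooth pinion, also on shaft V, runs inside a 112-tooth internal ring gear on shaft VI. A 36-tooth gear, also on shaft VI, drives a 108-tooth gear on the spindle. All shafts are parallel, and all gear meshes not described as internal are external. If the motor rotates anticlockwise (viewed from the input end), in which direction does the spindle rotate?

anticlockwise

the motor → shaft II: driver → idler → idler → driven is 3 external meshes, 3 reversals → CW.
shaft II → shaft III: internal mesh, same direction → CW.
shaft III → shaft IV: external mesh, 1 reversal → CCW.
shaft IV → shaft V: external mesh, 1 reversal → CW.
shaft V → shaft VI: internal mesh, same direction → CW.
shaft VI → the spindle: external mesh, 1 reversal → CCW.
6 reversals in total — an even number — so the spindle turns the same way as the motor.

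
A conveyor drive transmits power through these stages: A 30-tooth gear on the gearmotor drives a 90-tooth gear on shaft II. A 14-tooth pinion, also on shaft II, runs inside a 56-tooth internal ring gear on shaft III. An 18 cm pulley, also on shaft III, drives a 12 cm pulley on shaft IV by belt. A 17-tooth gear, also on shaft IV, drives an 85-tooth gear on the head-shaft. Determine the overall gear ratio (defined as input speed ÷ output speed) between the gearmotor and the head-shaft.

Each stage contributes driven/driver: gear mesh 90/30 = 3, internal gear 56/14 = 4, belt 12/18 = 0.66667, gear mesh 85/17 = 5.
Overall: 3 × 4 × 0.66667 × 5 = 40.

40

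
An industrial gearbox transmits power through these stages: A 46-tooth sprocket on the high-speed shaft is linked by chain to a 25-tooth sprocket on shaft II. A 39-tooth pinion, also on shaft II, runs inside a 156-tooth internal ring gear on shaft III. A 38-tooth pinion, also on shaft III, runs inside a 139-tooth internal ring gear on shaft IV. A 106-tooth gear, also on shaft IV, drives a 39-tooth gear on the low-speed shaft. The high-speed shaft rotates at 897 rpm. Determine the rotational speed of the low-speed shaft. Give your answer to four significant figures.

chain 25/46 = 0.54348 → 897/0.54348 = 1650.5 rpm
internal gear 156/39 = 4 → 1650.5/4 = 412.62 rpm
internal gear 139/38 = 3.6579 → 412.62/3.6579 = 112.8 rpm
gear mesh 39/106 = 0.36792 → 112.8/0.36792 = 306.59 rpm

306.6 rpm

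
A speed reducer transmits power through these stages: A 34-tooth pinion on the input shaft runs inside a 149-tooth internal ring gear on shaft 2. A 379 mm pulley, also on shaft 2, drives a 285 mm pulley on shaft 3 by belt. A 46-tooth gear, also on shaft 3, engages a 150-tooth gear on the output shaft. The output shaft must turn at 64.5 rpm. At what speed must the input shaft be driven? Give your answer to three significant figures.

693 rpm

Overall ratio R = 4.3824 × 0.75198 × 3.2609 = 10.746.
Required input speed = output speed × R = 64.5 × 10.746 = 693.12 rpm.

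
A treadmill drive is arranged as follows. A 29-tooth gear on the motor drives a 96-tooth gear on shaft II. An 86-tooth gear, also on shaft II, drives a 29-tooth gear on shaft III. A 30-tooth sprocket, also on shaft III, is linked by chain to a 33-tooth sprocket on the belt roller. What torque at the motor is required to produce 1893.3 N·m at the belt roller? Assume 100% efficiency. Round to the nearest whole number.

Overall ratio R = 3.3103 × 0.33721 × 1.1 = 1.2279.
Input torque = output torque / R = 1893.3 / 1.2279 = 1541.9 N·m.

1542 N·m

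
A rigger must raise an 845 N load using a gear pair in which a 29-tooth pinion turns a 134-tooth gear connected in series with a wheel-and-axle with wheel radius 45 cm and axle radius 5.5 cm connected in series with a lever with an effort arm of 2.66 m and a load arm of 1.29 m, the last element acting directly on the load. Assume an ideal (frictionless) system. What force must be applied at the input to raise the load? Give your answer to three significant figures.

10.8 N

Gear pair MA = 134/29 = 4.6207.
Wheel-and-axle MA = R/r = 45/5.5 = 8.1818.
Lever MA = effort arm / load arm = 2.66/1.29 = 2.062.
Combined ideal MA = 4.6207 × 8.1818 × 2.062 = 77.956.
Effort = load / MA = 845 / 77.956 = 10.839 N.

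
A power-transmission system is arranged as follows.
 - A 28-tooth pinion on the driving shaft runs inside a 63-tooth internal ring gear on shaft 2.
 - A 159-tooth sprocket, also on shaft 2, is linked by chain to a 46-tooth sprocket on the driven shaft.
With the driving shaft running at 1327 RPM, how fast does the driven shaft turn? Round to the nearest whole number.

2039 RPM

Internal gear: ratio = 63/28 = 2.25, so shaft 2 turns at 1327 / 2.25 = 589.78 RPM.
Chain: ratio = 46/159 = 0.28931, so the driven shaft turns at 589.78 / 0.28931 = 2038.6 RPM.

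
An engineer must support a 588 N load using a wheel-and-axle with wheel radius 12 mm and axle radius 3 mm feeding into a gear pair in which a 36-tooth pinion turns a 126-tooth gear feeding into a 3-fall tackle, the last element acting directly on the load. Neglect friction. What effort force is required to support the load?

14 N

Wheel-and-axle MA = R/r = 12/3 = 4.
Gear pair MA = 126/36 = 3.5.
Block-and-tackle MA = number of supporting rope parts = 3.
Combined ideal MA = 4 × 3.5 × 3 = 42.
Effort = load / MA = 588 / 42 = 14 N.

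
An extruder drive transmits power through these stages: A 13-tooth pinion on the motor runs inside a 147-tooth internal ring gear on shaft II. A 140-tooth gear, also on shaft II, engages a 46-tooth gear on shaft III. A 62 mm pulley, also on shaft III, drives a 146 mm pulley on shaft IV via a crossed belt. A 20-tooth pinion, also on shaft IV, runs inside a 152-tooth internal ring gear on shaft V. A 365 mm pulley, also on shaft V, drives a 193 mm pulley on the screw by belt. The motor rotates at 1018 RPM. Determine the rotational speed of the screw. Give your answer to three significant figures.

29.0 RPM

internal gear 147/13 = 11.308 → 1018/11.308 = 90.027 RPM
gear mesh 46/140 = 0.32857 → 90.027/0.32857 = 274 RPM
belt 146/62 = 2.3548 → 274/2.3548 = 116.35 RPM
internal gear 152/20 = 7.6 → 116.35/7.6 = 15.31 RPM
belt 193/365 = 0.52877 → 15.31/0.52877 = 28.954 RPM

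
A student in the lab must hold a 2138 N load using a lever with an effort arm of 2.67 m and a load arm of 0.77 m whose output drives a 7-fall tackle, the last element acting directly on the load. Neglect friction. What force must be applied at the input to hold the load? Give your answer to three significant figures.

88.1 N

Lever MA = effort arm / load arm = 2.67/0.77 = 3.4675.
Block-and-tackle MA = number of supporting rope parts = 7.
Combined ideal MA = 3.4675 × 7 = 24.273.
Effort = load / MA = 2138 / 24.273 = 88.082 N.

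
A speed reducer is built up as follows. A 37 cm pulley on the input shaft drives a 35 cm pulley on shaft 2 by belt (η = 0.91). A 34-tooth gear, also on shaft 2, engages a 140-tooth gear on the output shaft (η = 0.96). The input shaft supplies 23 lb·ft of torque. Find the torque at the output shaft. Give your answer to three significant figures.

belt 35/37 = 0.94595 → τ = 23·0.94595·0.91 = 19.799 lb·ft
gear mesh 140/34 = 4.1176 → τ = 19.799·4.1176·0.96 = 78.263 lb·ft

78.3 lb·ft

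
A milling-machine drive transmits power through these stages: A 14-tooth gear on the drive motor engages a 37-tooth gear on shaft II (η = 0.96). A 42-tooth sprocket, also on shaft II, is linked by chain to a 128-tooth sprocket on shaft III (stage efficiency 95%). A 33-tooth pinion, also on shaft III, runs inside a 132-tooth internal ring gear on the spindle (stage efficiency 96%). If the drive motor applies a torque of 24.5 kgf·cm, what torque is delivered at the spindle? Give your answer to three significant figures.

After the gear mesh (37/14): 24.5 × 2.6429 × 0.96 = 62.16 kgf·cm
After the chain (128/42): 62.16 × 3.0476 × 0.95 = 179.97 kgf·cm
After the internal gear (132/33): 179.97 × 4 × 0.96 = 691.08 kgf·cm

691 kgf·cm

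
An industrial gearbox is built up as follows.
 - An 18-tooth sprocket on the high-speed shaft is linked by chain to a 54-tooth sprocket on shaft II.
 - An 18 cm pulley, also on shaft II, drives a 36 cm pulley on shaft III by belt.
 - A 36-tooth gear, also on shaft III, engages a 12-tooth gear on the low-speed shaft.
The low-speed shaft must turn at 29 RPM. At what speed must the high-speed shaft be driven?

Overall ratio R = 3 × 2 × 0.33333 = 2.
Required input speed = output speed × R = 29 × 2 = 58 RPM.

58 RPM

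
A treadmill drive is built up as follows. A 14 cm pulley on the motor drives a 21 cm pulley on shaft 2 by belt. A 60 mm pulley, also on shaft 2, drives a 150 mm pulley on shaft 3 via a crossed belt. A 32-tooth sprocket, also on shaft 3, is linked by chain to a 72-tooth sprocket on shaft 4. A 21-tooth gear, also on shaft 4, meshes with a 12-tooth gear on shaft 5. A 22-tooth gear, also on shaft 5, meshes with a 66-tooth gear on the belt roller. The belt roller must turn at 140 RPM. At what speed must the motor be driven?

Overall ratio R = 1.5 × 2.5 × 2.25 × 0.57143 × 3 = 14.464.
Required input speed = output speed × R = 140 × 14.464 = 2025 RPM.

2025 RPM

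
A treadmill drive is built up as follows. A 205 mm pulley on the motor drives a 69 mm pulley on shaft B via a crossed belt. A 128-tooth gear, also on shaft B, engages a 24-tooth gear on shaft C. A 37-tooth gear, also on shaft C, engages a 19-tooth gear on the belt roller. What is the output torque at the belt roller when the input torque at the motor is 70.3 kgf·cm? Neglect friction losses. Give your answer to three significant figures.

2.28 kgf·cm

After the belt (69/205): 70.3 × 0.33659 = 23.662 kgf·cm
After the gear mesh (24/128): 23.662 × 0.1875 = 4.4366 kgf·cm
After the gear mesh (19/37): 4.4366 × 0.51351 = 2.2783 kgf·cm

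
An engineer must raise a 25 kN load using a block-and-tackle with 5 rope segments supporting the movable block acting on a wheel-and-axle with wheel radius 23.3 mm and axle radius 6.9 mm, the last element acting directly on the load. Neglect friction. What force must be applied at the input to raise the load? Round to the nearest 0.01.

Block-and-tackle MA = number of supporting rope parts = 5.
Wheel-and-axle MA = R/r = 23.3/6.9 = 3.3768.
Combined ideal MA = 5 × 3.3768 = 16.884.
Effort = load / MA = 25 / 16.884 = 1.4807 kN.

1.48 kN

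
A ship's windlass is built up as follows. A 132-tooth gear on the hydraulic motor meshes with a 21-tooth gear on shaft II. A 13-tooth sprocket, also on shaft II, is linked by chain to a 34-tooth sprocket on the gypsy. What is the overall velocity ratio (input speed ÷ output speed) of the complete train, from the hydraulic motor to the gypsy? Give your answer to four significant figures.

0.4161

Each stage contributes driven/driver: gear mesh 21/132 = 0.15909, chain 34/13 = 2.6154.
Overall: 0.15909 × 2.6154 = 0.41608.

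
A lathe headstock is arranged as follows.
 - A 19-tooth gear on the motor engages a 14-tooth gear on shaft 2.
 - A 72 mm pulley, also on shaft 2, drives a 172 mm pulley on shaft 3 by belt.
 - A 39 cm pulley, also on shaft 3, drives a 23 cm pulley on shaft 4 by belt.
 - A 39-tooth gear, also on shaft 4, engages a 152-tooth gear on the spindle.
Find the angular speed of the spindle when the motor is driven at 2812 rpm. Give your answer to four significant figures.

the motor → shaft 2 (gear mesh, 14/19): 2812 ÷ 0.73684 = 3816.3 rpm
shaft 2 → shaft 3 (belt, 172/72): 3816.3 ÷ 2.3889 = 1597.5 rpm
shaft 3 → shaft 4 (belt, 23/39): 1597.5 ÷ 0.58974 = 2708.8 rpm
shaft 4 → the spindle (gear mesh, 152/39): 2708.8 ÷ 3.8974 = 695.03 rpm

695.0 rpm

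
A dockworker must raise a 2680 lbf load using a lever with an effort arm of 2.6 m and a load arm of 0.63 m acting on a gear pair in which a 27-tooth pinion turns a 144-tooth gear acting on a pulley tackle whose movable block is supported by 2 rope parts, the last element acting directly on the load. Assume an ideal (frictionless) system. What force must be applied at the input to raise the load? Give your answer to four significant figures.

Lever MA = effort arm / load arm = 2.6/0.63 = 4.127.
Gear pair MA = 144/27 = 5.3333.
Block-and-tackle MA = number of supporting rope parts = 2.
Combined ideal MA = 4.127 × 5.3333 × 2 = 44.021.
Effort = load / MA = 2680 / 44.021 = 60.88 lbf.

60.88 lbf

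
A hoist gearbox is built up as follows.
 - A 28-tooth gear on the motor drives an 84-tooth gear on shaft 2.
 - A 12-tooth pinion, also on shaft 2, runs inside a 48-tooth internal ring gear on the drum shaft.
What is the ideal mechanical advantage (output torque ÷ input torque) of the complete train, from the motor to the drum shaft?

12

Each stage contributes driven/driver: gear mesh 84/28 = 3, internal gear 48/12 = 4.
Overall: 3 × 4 = 12.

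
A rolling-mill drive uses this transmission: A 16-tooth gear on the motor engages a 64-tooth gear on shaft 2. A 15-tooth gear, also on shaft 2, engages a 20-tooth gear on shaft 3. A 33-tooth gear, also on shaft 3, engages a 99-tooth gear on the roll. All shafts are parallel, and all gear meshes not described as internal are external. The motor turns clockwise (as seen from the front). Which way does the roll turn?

counterclockwise

the motor → shaft 2: external mesh, 1 reversal → CCW.
shaft 2 → shaft 3: external mesh, 1 reversal → CW.
shaft 3 → the roll: external mesh, 1 reversal → CCW.
3 reversals in total — an odd number — so the roll turns opposite to the motor.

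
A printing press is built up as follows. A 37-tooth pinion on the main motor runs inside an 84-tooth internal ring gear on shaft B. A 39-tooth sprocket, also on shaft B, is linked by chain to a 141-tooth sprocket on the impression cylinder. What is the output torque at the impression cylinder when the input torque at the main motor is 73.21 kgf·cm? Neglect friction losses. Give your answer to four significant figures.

internal gear 84/37 = 2.2703 → τ = 73.21·2.2703 = 166.21 kgf·cm
chain 141/39 = 3.6154 → τ = 166.21·3.6154 = 600.9 kgf·cm

600.9 kgf·cm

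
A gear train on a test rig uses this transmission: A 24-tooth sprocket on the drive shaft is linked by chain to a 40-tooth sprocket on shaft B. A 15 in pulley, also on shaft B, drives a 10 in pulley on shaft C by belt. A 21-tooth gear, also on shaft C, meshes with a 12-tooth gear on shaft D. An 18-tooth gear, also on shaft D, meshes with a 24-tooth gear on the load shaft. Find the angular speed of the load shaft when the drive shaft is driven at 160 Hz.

189 Hz

chain 40/24 = 1.6667 → 160/1.6667 = 96 Hz
belt 10/15 = 0.66667 → 96/0.66667 = 144 Hz
gear mesh 12/21 = 0.57143 → 144/0.57143 = 252 Hz
gear mesh 24/18 = 1.3333 → 252/1.3333 = 189 Hz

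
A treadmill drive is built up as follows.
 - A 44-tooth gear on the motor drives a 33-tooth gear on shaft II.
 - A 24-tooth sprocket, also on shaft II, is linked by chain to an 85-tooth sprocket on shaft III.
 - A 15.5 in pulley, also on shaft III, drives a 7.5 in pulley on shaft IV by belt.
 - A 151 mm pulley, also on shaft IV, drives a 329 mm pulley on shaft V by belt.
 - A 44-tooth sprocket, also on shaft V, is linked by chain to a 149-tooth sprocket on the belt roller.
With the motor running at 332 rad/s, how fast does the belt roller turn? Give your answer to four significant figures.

gear mesh 33/44 = 0.75 → 332/0.75 = 442.67 rad/s
chain 85/24 = 3.5417 → 442.67/3.5417 = 124.99 rad/s
belt 7.5/15.5 = 0.48387 → 124.99/0.48387 = 258.31 rad/s
belt 329/151 = 2.1788 → 258.31/2.1788 = 118.56 rad/s
chain 149/44 = 3.3864 → 118.56/3.3864 = 35.01 rad/s

35.01 rad/s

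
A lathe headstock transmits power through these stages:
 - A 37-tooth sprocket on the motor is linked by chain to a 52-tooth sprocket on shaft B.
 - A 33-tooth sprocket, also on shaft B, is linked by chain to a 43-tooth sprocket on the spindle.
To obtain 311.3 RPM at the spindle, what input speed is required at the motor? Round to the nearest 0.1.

570.1 RPM

Overall ratio R = 1.4054 × 1.303 = 1.8313.
Required input speed = output speed × R = 311.3 × 1.8313 = 570.08 RPM.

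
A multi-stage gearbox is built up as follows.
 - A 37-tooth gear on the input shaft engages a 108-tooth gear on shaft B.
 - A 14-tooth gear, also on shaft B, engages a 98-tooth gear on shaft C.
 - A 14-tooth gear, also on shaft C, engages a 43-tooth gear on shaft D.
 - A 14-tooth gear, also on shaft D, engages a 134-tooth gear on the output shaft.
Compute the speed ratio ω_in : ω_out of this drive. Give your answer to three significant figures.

Each stage contributes driven/driver: gear mesh 108/37 = 2.9189, gear mesh 98/14 = 7, gear mesh 43/14 = 3.0714, gear mesh 134/14 = 9.5714.
Overall: 2.9189 × 7 × 3.0714 × 9.5714 = 600.67.

601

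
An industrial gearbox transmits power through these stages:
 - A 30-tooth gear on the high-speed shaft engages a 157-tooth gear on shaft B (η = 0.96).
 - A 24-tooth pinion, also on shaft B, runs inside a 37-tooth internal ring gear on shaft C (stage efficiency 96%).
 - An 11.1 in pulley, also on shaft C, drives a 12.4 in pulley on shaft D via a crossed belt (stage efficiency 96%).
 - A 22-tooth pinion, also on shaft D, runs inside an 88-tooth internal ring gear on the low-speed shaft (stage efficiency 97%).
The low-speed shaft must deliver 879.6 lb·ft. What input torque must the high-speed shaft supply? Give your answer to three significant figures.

28.4 lb·ft

Overall ratio R = 5.2333 × 1.5417 × 1.1171 × 4 = 36.052; overall efficiency η = 0.96 × 0.96 × 0.96 × 0.97 = 0.8582.
Input torque = output torque / (R × η) = 879.6 / (36.052 × 0.8582) = 28.43 lb·ft.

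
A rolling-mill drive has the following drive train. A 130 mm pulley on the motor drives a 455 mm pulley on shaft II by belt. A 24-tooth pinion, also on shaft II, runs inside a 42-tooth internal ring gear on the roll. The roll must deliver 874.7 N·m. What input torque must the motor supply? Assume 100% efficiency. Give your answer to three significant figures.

143 N·m

Overall ratio R = 3.5 × 1.75 = 6.125.
Input torque = output torque / R = 874.7 / 6.125 = 142.81 N·m.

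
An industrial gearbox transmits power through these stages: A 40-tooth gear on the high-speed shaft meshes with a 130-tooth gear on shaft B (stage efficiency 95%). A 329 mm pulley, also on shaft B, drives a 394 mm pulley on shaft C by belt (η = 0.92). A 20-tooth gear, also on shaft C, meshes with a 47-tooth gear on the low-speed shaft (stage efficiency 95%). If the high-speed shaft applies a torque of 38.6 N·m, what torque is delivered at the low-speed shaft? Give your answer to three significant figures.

293 N·m

Gear mesh: ratio = 130/40 = 3.25; torque at shaft B = 38.6 × 3.25 × 0.95 = 119.18 N·m.
Belt: ratio = 394/329 = 1.1976; torque at shaft C = 119.18 × 1.1976 × 0.92 = 131.31 N·m.
Gear mesh: ratio = 47/20 = 2.35; torque at the low-speed shaft = 131.31 × 2.35 × 0.95 = 293.14 N·m.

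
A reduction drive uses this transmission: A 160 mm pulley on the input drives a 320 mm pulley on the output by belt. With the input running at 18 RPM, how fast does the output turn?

Belt: ratio = 320/160 = 2, so the output turns at 18 / 2 = 9 RPM.

9 RPM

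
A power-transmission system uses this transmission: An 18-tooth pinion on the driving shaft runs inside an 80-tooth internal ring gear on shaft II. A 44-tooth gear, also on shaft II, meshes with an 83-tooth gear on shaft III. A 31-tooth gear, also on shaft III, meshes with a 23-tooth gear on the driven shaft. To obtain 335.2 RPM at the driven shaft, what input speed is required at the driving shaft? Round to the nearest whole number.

2085 RPM

Overall ratio R = 4.4444 × 1.8864 × 0.74194 = 6.2203.
Required input speed = output speed × R = 335.2 × 6.2203 = 2085 RPM.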